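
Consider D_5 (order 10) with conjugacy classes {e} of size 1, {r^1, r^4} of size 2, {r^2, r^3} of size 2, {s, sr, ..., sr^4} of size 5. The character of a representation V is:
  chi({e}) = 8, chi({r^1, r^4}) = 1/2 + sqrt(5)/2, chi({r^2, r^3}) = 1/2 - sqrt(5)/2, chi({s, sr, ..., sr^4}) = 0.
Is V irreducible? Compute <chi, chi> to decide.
Not irreducible (reducible): <chi, chi> = 7 > 1.

Solution. <chi, chi> = (1/|G|) sum_C |C| * |chi(C)|^2 = (1/10)[1*|8|^2 + 2*|1/2 + sqrt(5)/2|^2 + 2*|1/2 - sqrt(5)/2|^2 + 5*|0|^2]
  = (1/10)[(64) + (sqrt(5) + 3) + (3 - sqrt(5)) + (0)] = 70/10 = 7.
A character is irreducible iff <chi, chi> = 1, so this representation is reducible.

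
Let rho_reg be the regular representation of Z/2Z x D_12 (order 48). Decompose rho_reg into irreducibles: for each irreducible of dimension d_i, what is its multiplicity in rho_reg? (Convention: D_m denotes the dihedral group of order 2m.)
Each irreducible V_i of dimension d_i appears with multiplicity d_i, i.e. rho_reg = (direct sum over all irreducibles V_i) d_i V_i. The irreducible dimensions for Z/2Z x D_12 are 1, 1, 1, 1, 1, 1, 1, 1, 2, 2, 2, 2, 2, 2, 2, 2, 2, 2: 8 irreducibles of dimension 1, each with multiplicity 1; 10 irreducibles of dimension 2, each with multiplicity 2. Total dimension 8*1*1 + 10*2*2 = 48 = |G|.

Argument: General theorem: in the regular representation of a finite group G, each irreducible appears with multiplicity equal to its dimension. Check: dim(rho_reg) = sum d_i^2 = 1 + 1 + 1 + 1 + 1 + 1 + 1 + 1 + 4 + 4 + 4 + 4 + 4 + 4 + 4 + 4 + 4 + 4 = 48 = |G|.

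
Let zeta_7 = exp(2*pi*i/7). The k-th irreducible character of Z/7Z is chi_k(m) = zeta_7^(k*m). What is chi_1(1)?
chi_1(1) = zeta_7^1 = exp(2*I*pi/7)

chi_1(1) = zeta_7^(1*1) = zeta_7^1. Since zeta_7^7 = 1, this equals zeta_7^1 = exp(2*pi*i*1/7) = exp(2*I*pi/7).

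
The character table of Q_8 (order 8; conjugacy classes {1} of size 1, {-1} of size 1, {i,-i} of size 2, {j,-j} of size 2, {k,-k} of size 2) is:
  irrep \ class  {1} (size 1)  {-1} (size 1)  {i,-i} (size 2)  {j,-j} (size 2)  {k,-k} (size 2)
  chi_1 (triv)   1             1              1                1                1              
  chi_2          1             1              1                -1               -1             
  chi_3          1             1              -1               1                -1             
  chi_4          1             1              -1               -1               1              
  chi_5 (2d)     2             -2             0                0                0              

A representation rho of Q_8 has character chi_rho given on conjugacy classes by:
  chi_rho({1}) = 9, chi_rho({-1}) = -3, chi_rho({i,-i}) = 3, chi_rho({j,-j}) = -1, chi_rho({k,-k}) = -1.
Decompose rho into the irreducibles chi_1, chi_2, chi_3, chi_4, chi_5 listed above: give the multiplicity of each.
Multiplicities: chi_1: 1, chi_2: 2, chi_3: 0, chi_4: 0, chi_5: 3.

Details: Use <chi_rho, chi> = (1/|G|) sum_C |C| * chi_rho(C) * conj(chi(C)) with |G| = 8 for each irreducible chi in the table:
  <chi_rho, chi_1> = (1/8)[1*(9)*conj(1) + 1*(-3)*conj(1) + 2*(3)*conj(1) + 2*(-1)*conj(1) + 2*(-1)*conj(1)]
      = (1/8)[(9) + (-3) + (6) + (-2) + (-2)] = 8/8 = 1
  <chi_rho, chi_2> = (1/8)[1*(9)*conj(1) + 1*(-3)*conj(1) + 2*(3)*conj(1) + 2*(-1)*conj(-1) + 2*(-1)*conj(-1)]
      = (1/8)[(9) + (-3) + (6) + (2) + (2)] = 16/8 = 2
  <chi_rho, chi_3> = (1/8)[1*(9)*conj(1) + 1*(-3)*conj(1) + 2*(3)*conj(-1) + 2*(-1)*conj(1) + 2*(-1)*conj(-1)]
      = (1/8)[(9) + (-3) + (-6) + (-2) + (2)] = 0/8 = 0
  <chi_rho, chi_4> = (1/8)[1*(9)*conj(1) + 1*(-3)*conj(1) + 2*(3)*conj(-1) + 2*(-1)*conj(-1) + 2*(-1)*conj(1)]
      = (1/8)[(9) + (-3) + (-6) + (2) + (-2)] = 0/8 = 0
  <chi_rho, chi_5> = (1/8)[1*(9)*conj(2) + 1*(-3)*conj(-2) + 2*(3)*conj(0) + 2*(-1)*conj(0) + 2*(-1)*conj(0)]
      = (1/8)[(18) + (6) + (0) + (0) + (0)] = 24/8 = 3
Dimension check: dim(rho) = sum (mult * dim) = 1*1 + 2*1 + 0*1 + 0*1 + 3*2 = 9 = chi_rho(e) = 9.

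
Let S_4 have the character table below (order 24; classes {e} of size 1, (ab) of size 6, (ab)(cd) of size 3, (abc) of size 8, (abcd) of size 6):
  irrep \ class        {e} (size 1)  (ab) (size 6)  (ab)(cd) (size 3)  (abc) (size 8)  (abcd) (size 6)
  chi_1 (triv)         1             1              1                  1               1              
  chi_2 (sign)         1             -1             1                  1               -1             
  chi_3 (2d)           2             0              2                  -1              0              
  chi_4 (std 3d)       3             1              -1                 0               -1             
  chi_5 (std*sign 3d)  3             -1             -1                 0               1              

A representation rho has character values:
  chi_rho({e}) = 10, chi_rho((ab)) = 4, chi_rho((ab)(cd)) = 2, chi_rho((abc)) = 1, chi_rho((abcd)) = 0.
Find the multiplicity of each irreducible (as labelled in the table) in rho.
Multiplicities: chi_1: 2, chi_2: 0, chi_3: 1, chi_4: 2, chi_5: 0.

Working: Use <chi_rho, chi> = (1/|G|) sum_C |C| * chi_rho(C) * conj(chi(C)) with |G| = 24 for each irreducible chi in the table:
  <chi_rho, chi_1> = (1/24)[1*(10)*conj(1) + 6*(4)*conj(1) + 3*(2)*conj(1) + 8*(1)*conj(1) + 6*(0)*conj(1)]
      = (1/24)[(10) + (24) + (6) + (8) + (0)] = 48/24 = 2
  <chi_rho, chi_2> = (1/24)[1*(10)*conj(1) + 6*(4)*conj(-1) + 3*(2)*conj(1) + 8*(1)*conj(1) + 6*(0)*conj(-1)]
      = (1/24)[(10) + (-24) + (6) + (8) + (0)] = 0/24 = 0
  <chi_rho, chi_3> = (1/24)[1*(10)*conj(2) + 6*(4)*conj(0) + 3*(2)*conj(2) + 8*(1)*conj(-1) + 6*(0)*conj(0)]
      = (1/24)[(20) + (0) + (12) + (-8) + (0)] = 24/24 = 1
  <chi_rho, chi_4> = (1/24)[1*(10)*conj(3) + 6*(4)*conj(1) + 3*(2)*conj(-1) + 8*(1)*conj(0) + 6*(0)*conj(-1)]
      = (1/24)[(30) + (24) + (-6) + (0) + (0)] = 48/24 = 2
  <chi_rho, chi_5> = (1/24)[1*(10)*conj(3) + 6*(4)*conj(-1) + 3*(2)*conj(-1) + 8*(1)*conj(0) + 6*(0)*conj(1)]
      = (1/24)[(30) + (-24) + (-6) + (0) + (0)] = 0/24 = 0
Dimension check: dim(rho) = sum (mult * dim) = 2*1 + 0*1 + 1*2 + 2*3 + 0*3 = 10 = chi_rho(e) = 10.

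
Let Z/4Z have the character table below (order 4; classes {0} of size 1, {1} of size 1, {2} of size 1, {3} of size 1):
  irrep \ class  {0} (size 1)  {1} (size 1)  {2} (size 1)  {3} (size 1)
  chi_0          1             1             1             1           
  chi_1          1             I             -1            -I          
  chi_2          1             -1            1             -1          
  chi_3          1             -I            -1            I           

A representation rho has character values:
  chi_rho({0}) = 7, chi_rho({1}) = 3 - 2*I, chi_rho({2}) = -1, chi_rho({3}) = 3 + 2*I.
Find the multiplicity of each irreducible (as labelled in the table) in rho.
Multiplicities: chi_0: 3, chi_1: 1, chi_2: 0, chi_3: 3.

Working: Use <chi_rho, chi> = (1/|G|) sum_C |C| * chi_rho(C) * conj(chi(C)) with |G| = 4 for each irreducible chi in the table:
  <chi_rho, chi_0> = (1/4)[1*(7)*conj(1) + 1*(3 - 2*I)*conj(1) + 1*(-1)*conj(1) + 1*(3 + 2*I)*conj(1)]
      = (1/4)[(7) + (3 - 2*I) + (-1) + (3 + 2*I)] = 12/4 = 3
  <chi_rho, chi_1> = (1/4)[1*(7)*conj(1) + 1*(3 - 2*I)*conj(I) + 1*(-1)*conj(-1) + 1*(3 + 2*I)*conj(-I)]
      = (1/4)[(7) + (-2 - 3*I) + (1) + (-2 + 3*I)] = 4/4 = 1
  <chi_rho, chi_2> = (1/4)[1*(7)*conj(1) + 1*(3 - 2*I)*conj(-1) + 1*(-1)*conj(1) + 1*(3 + 2*I)*conj(-1)]
      = (1/4)[(7) + (-3 + 2*I) + (-1) + (-3 - 2*I)] = 0/4 = 0
  <chi_rho, chi_3> = (1/4)[1*(7)*conj(1) + 1*(3 - 2*I)*conj(-I) + 1*(-1)*conj(-1) + 1*(3 + 2*I)*conj(I)]
      = (1/4)[(7) + (2 + 3*I) + (1) + (2 - 3*I)] = 12/4 = 3
(Exp terms are combined using exp(i*s)*conj(exp(i*t)) = exp(i*(s-t)), and sums of them are collapsed using the identity that for every m > 1 the m distinct m-th roots of unity sum to 0, e.g. 1 + exp(2*I*pi/3) + exp(-2*I*pi/3) = 0.)
Dimension check: dim(rho) = sum (mult * dim) = 3*1 + 1*1 + 0*1 + 3*1 = 7 = chi_rho(e) = 7.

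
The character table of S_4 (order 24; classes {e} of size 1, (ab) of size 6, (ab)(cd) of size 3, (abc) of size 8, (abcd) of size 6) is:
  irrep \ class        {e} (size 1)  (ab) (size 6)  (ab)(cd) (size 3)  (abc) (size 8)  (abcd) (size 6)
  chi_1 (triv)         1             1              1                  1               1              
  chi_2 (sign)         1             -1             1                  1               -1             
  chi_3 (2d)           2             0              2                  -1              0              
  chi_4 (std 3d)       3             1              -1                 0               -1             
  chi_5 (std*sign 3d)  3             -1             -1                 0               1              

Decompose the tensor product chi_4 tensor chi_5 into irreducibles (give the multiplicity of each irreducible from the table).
chi_4 tensor chi_5 = chi_2 + chi_3 + chi_4 + chi_5 (all other irreducibles have multiplicity 0).

Proof sketch: The character of a tensor product is the pointwise product (chi_4 * chi_5)(C) = chi_4(C) * chi_5(C):
  {e}: (3)*(3), (ab): (1)*(-1), (ab)(cd): (-1)*(-1), (abc): (0)*(0), (abcd): (-1)*(1)
so (chi_4 * chi_5) takes values
  {e} -> 9, (ab) -> -1, (ab)(cd) -> 1, (abc) -> 0, (abcd) -> -1.
Now take the inner product of this character with each irreducible chi from the table, <chi_4*chi_5, chi> = (1/24) sum_C |C| (chi_4*chi_5)(C) conj(chi(C)):
  <chi_4*chi_5, chi_1> = (1/24)[1*(9)*conj(1) + 6*(-1)*conj(1) + 3*(1)*conj(1) + 8*(0)*conj(1) + 6*(-1)*conj(1)]
      = (1/24)[(9) + (-6) + (3) + (0) + (-6)] = 0/24 = 0
  <chi_4*chi_5, chi_2> = (1/24)[1*(9)*conj(1) + 6*(-1)*conj(-1) + 3*(1)*conj(1) + 8*(0)*conj(1) + 6*(-1)*conj(-1)]
      = (1/24)[(9) + (6) + (3) + (0) + (6)] = 24/24 = 1
  <chi_4*chi_5, chi_3> = (1/24)[1*(9)*conj(2) + 6*(-1)*conj(0) + 3*(1)*conj(2) + 8*(0)*conj(-1) + 6*(-1)*conj(0)]
      = (1/24)[(18) + (0) + (6) + (0) + (0)] = 24/24 = 1
  <chi_4*chi_5, chi_4> = (1/24)[1*(9)*conj(3) + 6*(-1)*conj(1) + 3*(1)*conj(-1) + 8*(0)*conj(0) + 6*(-1)*conj(-1)]
      = (1/24)[(27) + (-6) + (-3) + (0) + (6)] = 24/24 = 1
  <chi_4*chi_5, chi_5> = (1/24)[1*(9)*conj(3) + 6*(-1)*conj(-1) + 3*(1)*conj(-1) + 8*(0)*conj(0) + 6*(-1)*conj(1)]
      = (1/24)[(27) + (6) + (-3) + (0) + (-6)] = 24/24 = 1
Hence the multiplicities are chi_2: 1, chi_3: 1, chi_4: 1, chi_5: 1. Dimension check: dim(chi_4)*dim(chi_5) = 3*3 = 9 and sum (mult * dim) = 1*1 + 1*2 + 1*3 + 1*3 = 9.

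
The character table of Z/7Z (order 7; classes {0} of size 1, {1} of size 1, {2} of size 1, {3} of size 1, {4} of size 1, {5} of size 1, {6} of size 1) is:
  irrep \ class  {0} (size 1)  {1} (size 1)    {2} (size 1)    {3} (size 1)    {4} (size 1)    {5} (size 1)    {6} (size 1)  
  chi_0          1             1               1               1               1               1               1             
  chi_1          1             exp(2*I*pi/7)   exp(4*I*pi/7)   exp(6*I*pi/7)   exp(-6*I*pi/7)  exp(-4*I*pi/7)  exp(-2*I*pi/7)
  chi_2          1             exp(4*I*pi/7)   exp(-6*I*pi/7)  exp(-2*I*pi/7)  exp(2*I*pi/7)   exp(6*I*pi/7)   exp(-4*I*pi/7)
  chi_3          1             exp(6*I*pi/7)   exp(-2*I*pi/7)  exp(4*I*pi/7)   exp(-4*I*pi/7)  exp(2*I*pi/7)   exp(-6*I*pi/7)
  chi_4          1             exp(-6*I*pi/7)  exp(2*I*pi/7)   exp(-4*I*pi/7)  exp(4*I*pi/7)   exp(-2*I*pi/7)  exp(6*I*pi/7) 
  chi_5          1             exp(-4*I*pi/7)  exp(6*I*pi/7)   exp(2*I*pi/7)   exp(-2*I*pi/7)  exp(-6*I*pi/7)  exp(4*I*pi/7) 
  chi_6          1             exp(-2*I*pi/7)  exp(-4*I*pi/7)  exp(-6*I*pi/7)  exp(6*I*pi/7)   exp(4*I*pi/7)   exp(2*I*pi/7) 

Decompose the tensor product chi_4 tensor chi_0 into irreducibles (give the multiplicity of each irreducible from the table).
chi_4 tensor chi_0 = chi_4 (all other irreducibles have multiplicity 0).

Argument: The character of a tensor product is the pointwise product (chi_4 * chi_0)(C) = chi_4(C) * chi_0(C):
  {0}: (1)*(1), {1}: (exp(-6*I*pi/7))*(1), {2}: (exp(2*I*pi/7))*(1), {3}: (exp(-4*I*pi/7))*(1), {4}: (exp(4*I*pi/7))*(1), {5}: (exp(-2*I*pi/7))*(1), {6}: (exp(6*I*pi/7))*(1)
so (chi_4 * chi_0) takes values
  {0} -> 1, {1} -> exp(-6*I*pi/7), {2} -> exp(2*I*pi/7), {3} -> exp(-4*I*pi/7), {4} -> exp(4*I*pi/7), {5} -> exp(-2*I*pi/7), {6} -> exp(6*I*pi/7).
Now take the inner product of this character with each irreducible chi from the table, <chi_4*chi_0, chi> = (1/7) sum_C |C| (chi_4*chi_0)(C) conj(chi(C)):
  <chi_4*chi_0, chi_0> = (1/7)[1*(1)*conj(1) + 1*(exp(-6*I*pi/7))*conj(1) + 1*(exp(2*I*pi/7))*conj(1) + 1*(exp(-4*I*pi/7))*conj(1) + 1*(exp(4*I*pi/7))*conj(1) + 1*(exp(-2*I*pi/7))*conj(1) + 1*(exp(6*I*pi/7))*conj(1)]
      = (1/7)[(1) + (exp(-6*I*pi/7)) + (exp(2*I*pi/7)) + (exp(-4*I*pi/7)) + (exp(4*I*pi/7)) + (exp(-2*I*pi/7)) + (exp(6*I*pi/7))] = 0/7 = 0
  <chi_4*chi_0, chi_1> = (1/7)[1*(1)*conj(1) + 1*(exp(-6*I*pi/7))*conj(exp(2*I*pi/7)) + 1*(exp(2*I*pi/7))*conj(exp(4*I*pi/7)) + 1*(exp(-4*I*pi/7))*conj(exp(6*I*pi/7)) + 1*(exp(4*I*pi/7))*conj(exp(-6*I*pi/7)) + 1*(exp(-2*I*pi/7))*conj(exp(-4*I*pi/7)) + 1*(exp(6*I*pi/7))*conj(exp(-2*I*pi/7))]
      = (1/7)[(1) + (exp(6*I*pi/7)) + (exp(-2*I*pi/7)) + (exp(4*I*pi/7)) + (exp(-4*I*pi/7)) + (exp(2*I*pi/7)) + (exp(-6*I*pi/7))] = 0/7 = 0
  <chi_4*chi_0, chi_2> = (1/7)[1*(1)*conj(1) + 1*(exp(-6*I*pi/7))*conj(exp(4*I*pi/7)) + 1*(exp(2*I*pi/7))*conj(exp(-6*I*pi/7)) + 1*(exp(-4*I*pi/7))*conj(exp(-2*I*pi/7)) + 1*(exp(4*I*pi/7))*conj(exp(2*I*pi/7)) + 1*(exp(-2*I*pi/7))*conj(exp(6*I*pi/7)) + 1*(exp(6*I*pi/7))*conj(exp(-4*I*pi/7))]
      = (1/7)[(1) + (exp(4*I*pi/7)) + (exp(-6*I*pi/7)) + (exp(-2*I*pi/7)) + (exp(2*I*pi/7)) + (exp(6*I*pi/7)) + (exp(-4*I*pi/7))] = 0/7 = 0
  <chi_4*chi_0, chi_3> = (1/7)[1*(1)*conj(1) + 1*(exp(-6*I*pi/7))*conj(exp(6*I*pi/7)) + 1*(exp(2*I*pi/7))*conj(exp(-2*I*pi/7)) + 1*(exp(-4*I*pi/7))*conj(exp(4*I*pi/7)) + 1*(exp(4*I*pi/7))*conj(exp(-4*I*pi/7)) + 1*(exp(-2*I*pi/7))*conj(exp(2*I*pi/7)) + 1*(exp(6*I*pi/7))*conj(exp(-6*I*pi/7))]
      = (1/7)[(1) + (exp(2*I*pi/7)) + (exp(4*I*pi/7)) + (exp(6*I*pi/7)) + (exp(-6*I*pi/7)) + (exp(-4*I*pi/7)) + (exp(-2*I*pi/7))] = 0/7 = 0
  <chi_4*chi_0, chi_4> = (1/7)[1*(1)*conj(1) + 1*(exp(-6*I*pi/7))*conj(exp(-6*I*pi/7)) + 1*(exp(2*I*pi/7))*conj(exp(2*I*pi/7)) + 1*(exp(-4*I*pi/7))*conj(exp(-4*I*pi/7)) + 1*(exp(4*I*pi/7))*conj(exp(4*I*pi/7)) + 1*(exp(-2*I*pi/7))*conj(exp(-2*I*pi/7)) + 1*(exp(6*I*pi/7))*conj(exp(6*I*pi/7))]
      = (1/7)[(1) + (1) + (1) + (1) + (1) + (1) + (1)] = 7/7 = 1
  <chi_4*chi_0, chi_5> = (1/7)[1*(1)*conj(1) + 1*(exp(-6*I*pi/7))*conj(exp(-4*I*pi/7)) + 1*(exp(2*I*pi/7))*conj(exp(6*I*pi/7)) + 1*(exp(-4*I*pi/7))*conj(exp(2*I*pi/7)) + 1*(exp(4*I*pi/7))*conj(exp(-2*I*pi/7)) + 1*(exp(-2*I*pi/7))*conj(exp(-6*I*pi/7)) + 1*(exp(6*I*pi/7))*conj(exp(4*I*pi/7))]
      = (1/7)[(1) + (exp(-2*I*pi/7)) + (exp(-4*I*pi/7)) + (exp(-6*I*pi/7)) + (exp(6*I*pi/7)) + (exp(4*I*pi/7)) + (exp(2*I*pi/7))] = 0/7 = 0
  <chi_4*chi_0, chi_6> = (1/7)[1*(1)*conj(1) + 1*(exp(-6*I*pi/7))*conj(exp(-2*I*pi/7)) + 1*(exp(2*I*pi/7))*conj(exp(-4*I*pi/7)) + 1*(exp(-4*I*pi/7))*conj(exp(-6*I*pi/7)) + 1*(exp(4*I*pi/7))*conj(exp(6*I*pi/7)) + 1*(exp(-2*I*pi/7))*conj(exp(4*I*pi/7)) + 1*(exp(6*I*pi/7))*conj(exp(2*I*pi/7))]
      = (1/7)[(1) + (exp(-4*I*pi/7)) + (exp(6*I*pi/7)) + (exp(2*I*pi/7)) + (exp(-2*I*pi/7)) + (exp(-6*I*pi/7)) + (exp(4*I*pi/7))] = 0/7 = 0
(Exp terms are combined using exp(i*s)*conj(exp(i*t)) = exp(i*(s-t)), and sums of them are collapsed using the identity that for every m > 1 the m distinct m-th roots of unity sum to 0, e.g. 1 + exp(2*I*pi/3) + exp(-2*I*pi/3) = 0.)
Hence the multiplicities are chi_4: 1. Dimension check: dim(chi_4)*dim(chi_0) = 1*1 = 1 and sum (mult * dim) = 1*1 = 1.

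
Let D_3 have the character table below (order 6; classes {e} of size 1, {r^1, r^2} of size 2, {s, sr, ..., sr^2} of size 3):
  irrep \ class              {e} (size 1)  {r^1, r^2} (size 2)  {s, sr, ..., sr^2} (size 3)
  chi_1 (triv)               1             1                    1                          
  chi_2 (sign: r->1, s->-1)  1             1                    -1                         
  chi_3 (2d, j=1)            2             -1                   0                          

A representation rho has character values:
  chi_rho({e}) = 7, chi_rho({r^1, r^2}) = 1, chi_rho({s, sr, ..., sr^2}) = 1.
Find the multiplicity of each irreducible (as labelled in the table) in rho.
Multiplicities: chi_1: 2, chi_2: 1, chi_3: 2.

Argument: Use <chi_rho, chi> = (1/|G|) sum_C |C| * chi_rho(C) * conj(chi(C)) with |G| = 6 for each irreducible chi in the table:
  <chi_rho, chi_1> = (1/6)[1*(7)*conj(1) + 2*(1)*conj(1) + 3*(1)*conj(1)]
      = (1/6)[(7) + (2) + (3)] = 12/6 = 2
  <chi_rho, chi_2> = (1/6)[1*(7)*conj(1) + 2*(1)*conj(1) + 3*(1)*conj(-1)]
      = (1/6)[(7) + (2) + (-3)] = 6/6 = 1
  <chi_rho, chi_3> = (1/6)[1*(7)*conj(2) + 2*(1)*conj(-1) + 3*(1)*conj(0)]
      = (1/6)[(14) + (-2) + (0)] = 12/6 = 2
Dimension check: dim(rho) = sum (mult * dim) = 2*1 + 1*1 + 2*2 = 7 = chi_rho(e) = 7.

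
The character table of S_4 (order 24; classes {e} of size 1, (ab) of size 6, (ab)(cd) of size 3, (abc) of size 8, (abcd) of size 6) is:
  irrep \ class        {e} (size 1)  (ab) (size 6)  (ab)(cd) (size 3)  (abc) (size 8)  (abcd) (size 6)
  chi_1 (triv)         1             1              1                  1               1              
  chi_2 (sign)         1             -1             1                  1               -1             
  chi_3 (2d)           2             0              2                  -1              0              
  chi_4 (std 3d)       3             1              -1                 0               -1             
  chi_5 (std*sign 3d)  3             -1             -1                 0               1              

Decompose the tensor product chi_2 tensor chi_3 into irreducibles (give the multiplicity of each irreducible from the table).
chi_2 tensor chi_3 = chi_3 (all other irreducibles have multiplicity 0).

Derivation: The character of a tensor product is the pointwise product (chi_2 * chi_3)(C) = chi_2(C) * chi_3(C):
  {e}: (1)*(2), (ab): (-1)*(0), (ab)(cd): (1)*(2), (abc): (1)*(-1), (abcd): (-1)*(0)
so (chi_2 * chi_3) takes values
  {e} -> 2, (ab) -> 0, (ab)(cd) -> 2, (abc) -> -1, (abcd) -> 0.
Now take the inner product of this character with each irreducible chi from the table, <chi_2*chi_3, chi> = (1/24) sum_C |C| (chi_2*chi_3)(C) conj(chi(C)):
  <chi_2*chi_3, chi_1> = (1/24)[1*(2)*conj(1) + 6*(0)*conj(1) + 3*(2)*conj(1) + 8*(-1)*conj(1) + 6*(0)*conj(1)]
      = (1/24)[(2) + (0) + (6) + (-8) + (0)] = 0/24 = 0
  <chi_2*chi_3, chi_2> = (1/24)[1*(2)*conj(1) + 6*(0)*conj(-1) + 3*(2)*conj(1) + 8*(-1)*conj(1) + 6*(0)*conj(-1)]
      = (1/24)[(2) + (0) + (6) + (-8) + (0)] = 0/24 = 0
  <chi_2*chi_3, chi_3> = (1/24)[1*(2)*conj(2) + 6*(0)*conj(0) + 3*(2)*conj(2) + 8*(-1)*conj(-1) + 6*(0)*conj(0)]
      = (1/24)[(4) + (0) + (12) + (8) + (0)] = 24/24 = 1
  <chi_2*chi_3, chi_4> = (1/24)[1*(2)*conj(3) + 6*(0)*conj(1) + 3*(2)*conj(-1) + 8*(-1)*conj(0) + 6*(0)*conj(-1)]
      = (1/24)[(6) + (0) + (-6) + (0) + (0)] = 0/24 = 0
  <chi_2*chi_3, chi_5> = (1/24)[1*(2)*conj(3) + 6*(0)*conj(-1) + 3*(2)*conj(-1) + 8*(-1)*conj(0) + 6*(0)*conj(1)]
      = (1/24)[(6) + (0) + (-6) + (0) + (0)] = 0/24 = 0
Hence the multiplicities are chi_3: 1. Dimension check: dim(chi_2)*dim(chi_3) = 1*2 = 2 and sum (mult * dim) = 1*2 = 2.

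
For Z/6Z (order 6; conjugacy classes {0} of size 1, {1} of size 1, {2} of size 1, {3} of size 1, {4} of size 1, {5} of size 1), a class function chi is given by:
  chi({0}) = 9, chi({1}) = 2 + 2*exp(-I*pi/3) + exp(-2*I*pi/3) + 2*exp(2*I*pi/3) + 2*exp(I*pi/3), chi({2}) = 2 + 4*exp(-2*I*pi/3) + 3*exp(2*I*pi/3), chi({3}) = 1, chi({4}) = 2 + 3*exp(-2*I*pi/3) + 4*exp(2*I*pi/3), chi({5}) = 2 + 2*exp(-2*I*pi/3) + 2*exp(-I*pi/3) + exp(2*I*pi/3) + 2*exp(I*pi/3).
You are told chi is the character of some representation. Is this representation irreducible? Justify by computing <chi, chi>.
Not irreducible (reducible): <chi, chi> = 17 > 1.

<chi, chi> = (1/|G|) sum_C |C| * |chi(C)|^2 = (1/6)[1*|9|^2 + 1*|2 + 2*exp(-I*pi/3) + exp(-2*I*pi/3) + 2*exp(2*I*pi/3) + 2*exp(I*pi/3)|^2 + 1*|2 + 4*exp(-2*I*pi/3) + 3*exp(2*I*pi/3)|^2 + 1*|1|^2 + 1*|2 + 3*exp(-2*I*pi/3) + 4*exp(2*I*pi/3)|^2 + 1*|2 + 2*exp(-2*I*pi/3) + 2*exp(-I*pi/3) + exp(2*I*pi/3) + 2*exp(I*pi/3)|^2]
  = (1/6)[(81) + (7) + (3) + (1) + (3) + (7)] = 102/6 = 17.
(Exp terms are combined using exp(i*s)*conj(exp(i*t)) = exp(i*(s-t)), and sums of them are collapsed using the identity that for every m > 1 the m distinct m-th roots of unity sum to 0, e.g. 1 + exp(2*I*pi/3) + exp(-2*I*pi/3) = 0.)
A character is irreducible iff <chi, chi> = 1, so this representation is reducible.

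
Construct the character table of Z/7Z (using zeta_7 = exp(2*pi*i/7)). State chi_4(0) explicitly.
Character table of Z/7Z (irreps indexed chi_0,...,chi_6 with chi_k(m) = zeta_7^(k*m), zeta_7 = exp(2*pi*i/7)):
  irrep \ class  {0} (size 1)  {1} (size 1)    {2} (size 1)    {3} (size 1)    {4} (size 1)    {5} (size 1)    {6} (size 1)  
  chi_0          1             1               1               1               1               1               1             
  chi_1          1             exp(2*I*pi/7)   exp(4*I*pi/7)   exp(6*I*pi/7)   exp(-6*I*pi/7)  exp(-4*I*pi/7)  exp(-2*I*pi/7)
  chi_2          1             exp(4*I*pi/7)   exp(-6*I*pi/7)  exp(-2*I*pi/7)  exp(2*I*pi/7)   exp(6*I*pi/7)   exp(-4*I*pi/7)
  chi_3          1             exp(6*I*pi/7)   exp(-2*I*pi/7)  exp(4*I*pi/7)   exp(-4*I*pi/7)  exp(2*I*pi/7)   exp(-6*I*pi/7)
  chi_4          1             exp(-6*I*pi/7)  exp(2*I*pi/7)   exp(-4*I*pi/7)  exp(4*I*pi/7)   exp(-2*I*pi/7)  exp(6*I*pi/7) 
  chi_5          1             exp(-4*I*pi/7)  exp(6*I*pi/7)   exp(2*I*pi/7)   exp(-2*I*pi/7)  exp(-6*I*pi/7)  exp(4*I*pi/7) 
  chi_6          1             exp(-2*I*pi/7)  exp(-4*I*pi/7)  exp(-6*I*pi/7)  exp(6*I*pi/7)   exp(4*I*pi/7)   exp(2*I*pi/7) 

Spot check: chi_4(0) = zeta_7^(4*0) = zeta_7^0 = 1.

Derivation: Z/7Z is abelian, so all 7 irreducible complex representations are 1-dimensional. They are given by chi_k(m) = zeta_7^(k*m) for k = 0,...,6. Row orthogonality: sum_m chi_k(m) conj(chi_l(m)) = 7 * [k = l].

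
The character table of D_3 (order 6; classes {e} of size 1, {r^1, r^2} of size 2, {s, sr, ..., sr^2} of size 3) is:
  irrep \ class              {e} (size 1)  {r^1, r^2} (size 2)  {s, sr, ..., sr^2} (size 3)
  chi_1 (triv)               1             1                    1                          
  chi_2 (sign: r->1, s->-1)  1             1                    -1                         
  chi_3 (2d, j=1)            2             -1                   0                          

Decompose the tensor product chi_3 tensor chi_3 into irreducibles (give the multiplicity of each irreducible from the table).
chi_3 tensor chi_3 = chi_1 + chi_2 + chi_3 (all other irreducibles have multiplicity 0).

Details: The character of a tensor product is the pointwise product (chi_3 * chi_3)(C) = chi_3(C) * chi_3(C):
  {e}: (2)*(2), {r^1, r^2}: (-1)*(-1), {s, sr, ..., sr^2}: (0)*(0)
so (chi_3 * chi_3) takes values
  {e} -> 4, {r^1, r^2} -> 1, {s, sr, ..., sr^2} -> 0.
Now take the inner product of this character with each irreducible chi from the table, <chi_3*chi_3, chi> = (1/6) sum_C |C| (chi_3*chi_3)(C) conj(chi(C)):
  <chi_3*chi_3, chi_1> = (1/6)[1*(4)*conj(1) + 2*(1)*conj(1) + 3*(0)*conj(1)]
      = (1/6)[(4) + (2) + (0)] = 6/6 = 1
  <chi_3*chi_3, chi_2> = (1/6)[1*(4)*conj(1) + 2*(1)*conj(1) + 3*(0)*conj(-1)]
      = (1/6)[(4) + (2) + (0)] = 6/6 = 1
  <chi_3*chi_3, chi_3> = (1/6)[1*(4)*conj(2) + 2*(1)*conj(-1) + 3*(0)*conj(0)]
      = (1/6)[(8) + (-2) + (0)] = 6/6 = 1
Hence the multiplicities are chi_1: 1, chi_2: 1, chi_3: 1. Dimension check: dim(chi_3)*dim(chi_3) = 2*2 = 4 and sum (mult * dim) = 1*1 + 1*1 + 1*2 = 4.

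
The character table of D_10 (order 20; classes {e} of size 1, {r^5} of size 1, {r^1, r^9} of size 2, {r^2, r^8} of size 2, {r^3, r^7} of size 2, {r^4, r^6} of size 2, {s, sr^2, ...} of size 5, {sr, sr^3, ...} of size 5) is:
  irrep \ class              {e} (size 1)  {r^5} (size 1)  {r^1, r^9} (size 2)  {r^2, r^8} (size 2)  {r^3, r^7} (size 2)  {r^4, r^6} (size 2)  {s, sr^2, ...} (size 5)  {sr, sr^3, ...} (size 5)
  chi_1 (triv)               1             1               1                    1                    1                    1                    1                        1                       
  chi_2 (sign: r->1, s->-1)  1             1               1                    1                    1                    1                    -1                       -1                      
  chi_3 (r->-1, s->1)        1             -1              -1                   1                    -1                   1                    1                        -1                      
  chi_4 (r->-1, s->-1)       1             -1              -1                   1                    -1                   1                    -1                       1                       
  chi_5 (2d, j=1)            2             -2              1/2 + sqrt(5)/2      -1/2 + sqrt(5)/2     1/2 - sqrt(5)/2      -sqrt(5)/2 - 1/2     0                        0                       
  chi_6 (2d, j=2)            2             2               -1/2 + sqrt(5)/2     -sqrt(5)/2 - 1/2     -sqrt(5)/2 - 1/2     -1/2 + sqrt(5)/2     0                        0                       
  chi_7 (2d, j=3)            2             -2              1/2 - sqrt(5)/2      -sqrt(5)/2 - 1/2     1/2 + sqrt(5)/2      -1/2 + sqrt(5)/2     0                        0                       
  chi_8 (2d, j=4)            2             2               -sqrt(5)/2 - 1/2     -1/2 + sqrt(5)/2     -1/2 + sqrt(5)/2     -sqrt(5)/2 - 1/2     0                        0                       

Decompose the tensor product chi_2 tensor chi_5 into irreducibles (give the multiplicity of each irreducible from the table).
chi_2 tensor chi_5 = chi_5 (all other irreducibles have multiplicity 0).

Solution. The character of a tensor product is the pointwise product (chi_2 * chi_5)(C) = chi_2(C) * chi_5(C):
  {e}: (1)*(2), {r^5}: (1)*(-2), {r^1, r^9}: (1)*(1/2 + sqrt(5)/2), {r^2, r^8}: (1)*(-1/2 + sqrt(5)/2), {r^3, r^7}: (1)*(1/2 - sqrt(5)/2), {r^4, r^6}: (1)*(-sqrt(5)/2 - 1/2), {s, sr^2, ...}: (-1)*(0), {sr, sr^3, ...}: (-1)*(0)
so (chi_2 * chi_5) takes values
  {e} -> 2, {r^5} -> -2, {r^1, r^9} -> 1/2 + sqrt(5)/2, {r^2, r^8} -> -1/2 + sqrt(5)/2, {r^3, r^7} -> 1/2 - sqrt(5)/2, {r^4, r^6} -> -sqrt(5)/2 - 1/2, {s, sr^2, ...} -> 0, {sr, sr^3, ...} -> 0.
Now take the inner product of this character with each irreducible chi from the table, <chi_2*chi_5, chi> = (1/20) sum_C |C| (chi_2*chi_5)(C) conj(chi(C)):
  <chi_2*chi_5, chi_1> = (1/20)[1*(2)*conj(1) + 1*(-2)*conj(1) + 2*(1/2 + sqrt(5)/2)*conj(1) + 2*(-1/2 + sqrt(5)/2)*conj(1) + 2*(1/2 - sqrt(5)/2)*conj(1) + 2*(-sqrt(5)/2 - 1/2)*conj(1) + 5*(0)*conj(1) + 5*(0)*conj(1)]
      = (1/20)[(2) + (-2) + (1 + sqrt(5)) + (-1 + sqrt(5)) + (1 - sqrt(5)) + (-sqrt(5) - 1) + (0) + (0)] = 0/20 = 0
  <chi_2*chi_5, chi_2> = (1/20)[1*(2)*conj(1) + 1*(-2)*conj(1) + 2*(1/2 + sqrt(5)/2)*conj(1) + 2*(-1/2 + sqrt(5)/2)*conj(1) + 2*(1/2 - sqrt(5)/2)*conj(1) + 2*(-sqrt(5)/2 - 1/2)*conj(1) + 5*(0)*conj(-1) + 5*(0)*conj(-1)]
      = (1/20)[(2) + (-2) + (1 + sqrt(5)) + (-1 + sqrt(5)) + (1 - sqrt(5)) + (-sqrt(5) - 1) + (0) + (0)] = 0/20 = 0
  <chi_2*chi_5, chi_3> = (1/20)[1*(2)*conj(1) + 1*(-2)*conj(-1) + 2*(1/2 + sqrt(5)/2)*conj(-1) + 2*(-1/2 + sqrt(5)/2)*conj(1) + 2*(1/2 - sqrt(5)/2)*conj(-1) + 2*(-sqrt(5)/2 - 1/2)*conj(1) + 5*(0)*conj(1) + 5*(0)*conj(-1)]
      = (1/20)[(2) + (2) + (-sqrt(5) - 1) + (-1 + sqrt(5)) + (-1 + sqrt(5)) + (-sqrt(5) - 1) + (0) + (0)] = 0/20 = 0
  <chi_2*chi_5, chi_4> = (1/20)[1*(2)*conj(1) + 1*(-2)*conj(-1) + 2*(1/2 + sqrt(5)/2)*conj(-1) + 2*(-1/2 + sqrt(5)/2)*conj(1) + 2*(1/2 - sqrt(5)/2)*conj(-1) + 2*(-sqrt(5)/2 - 1/2)*conj(1) + 5*(0)*conj(-1) + 5*(0)*conj(1)]
      = (1/20)[(2) + (2) + (-sqrt(5) - 1) + (-1 + sqrt(5)) + (-1 + sqrt(5)) + (-sqrt(5) - 1) + (0) + (0)] = 0/20 = 0
  <chi_2*chi_5, chi_5> = (1/20)[1*(2)*conj(2) + 1*(-2)*conj(-2) + 2*(1/2 + sqrt(5)/2)*conj(1/2 + sqrt(5)/2) + 2*(-1/2 + sqrt(5)/2)*conj(-1/2 + sqrt(5)/2) + 2*(1/2 - sqrt(5)/2)*conj(1/2 - sqrt(5)/2) + 2*(-sqrt(5)/2 - 1/2)*conj(-sqrt(5)/2 - 1/2) + 5*(0)*conj(0) + 5*(0)*conj(0)]
      = (1/20)[(4) + (4) + (sqrt(5) + 3) + (3 - sqrt(5)) + (3 - sqrt(5)) + (sqrt(5) + 3) + (0) + (0)] = 20/20 = 1
  <chi_2*chi_5, chi_6> = (1/20)[1*(2)*conj(2) + 1*(-2)*conj(2) + 2*(1/2 + sqrt(5)/2)*conj(-1/2 + sqrt(5)/2) + 2*(-1/2 + sqrt(5)/2)*conj(-sqrt(5)/2 - 1/2) + 2*(1/2 - sqrt(5)/2)*conj(-sqrt(5)/2 - 1/2) + 2*(-sqrt(5)/2 - 1/2)*conj(-1/2 + sqrt(5)/2) + 5*(0)*conj(0) + 5*(0)*conj(0)]
      = (1/20)[(4) + (-4) + (2) + (-2) + (2) + (-2) + (0) + (0)] = 0/20 = 0
  <chi_2*chi_5, chi_7> = (1/20)[1*(2)*conj(2) + 1*(-2)*conj(-2) + 2*(1/2 + sqrt(5)/2)*conj(1/2 - sqrt(5)/2) + 2*(-1/2 + sqrt(5)/2)*conj(-sqrt(5)/2 - 1/2) + 2*(1/2 - sqrt(5)/2)*conj(1/2 + sqrt(5)/2) + 2*(-sqrt(5)/2 - 1/2)*conj(-1/2 + sqrt(5)/2) + 5*(0)*conj(0) + 5*(0)*conj(0)]
      = (1/20)[(4) + (4) + (-2) + (-2) + (-2) + (-2) + (0) + (0)] = 0/20 = 0
  <chi_2*chi_5, chi_8> = (1/20)[1*(2)*conj(2) + 1*(-2)*conj(2) + 2*(1/2 + sqrt(5)/2)*conj(-sqrt(5)/2 - 1/2) + 2*(-1/2 + sqrt(5)/2)*conj(-1/2 + sqrt(5)/2) + 2*(1/2 - sqrt(5)/2)*conj(-1/2 + sqrt(5)/2) + 2*(-sqrt(5)/2 - 1/2)*conj(-sqrt(5)/2 - 1/2) + 5*(0)*conj(0) + 5*(0)*conj(0)]
      = (1/20)[(4) + (-4) + (-3 - sqrt(5)) + (3 - sqrt(5)) + (-3 + sqrt(5)) + (sqrt(5) + 3) + (0) + (0)] = 0/20 = 0
Hence the multiplicities are chi_5: 1. Dimension check: dim(chi_2)*dim(chi_5) = 1*2 = 2 and sum (mult * dim) = 1*2 = 2.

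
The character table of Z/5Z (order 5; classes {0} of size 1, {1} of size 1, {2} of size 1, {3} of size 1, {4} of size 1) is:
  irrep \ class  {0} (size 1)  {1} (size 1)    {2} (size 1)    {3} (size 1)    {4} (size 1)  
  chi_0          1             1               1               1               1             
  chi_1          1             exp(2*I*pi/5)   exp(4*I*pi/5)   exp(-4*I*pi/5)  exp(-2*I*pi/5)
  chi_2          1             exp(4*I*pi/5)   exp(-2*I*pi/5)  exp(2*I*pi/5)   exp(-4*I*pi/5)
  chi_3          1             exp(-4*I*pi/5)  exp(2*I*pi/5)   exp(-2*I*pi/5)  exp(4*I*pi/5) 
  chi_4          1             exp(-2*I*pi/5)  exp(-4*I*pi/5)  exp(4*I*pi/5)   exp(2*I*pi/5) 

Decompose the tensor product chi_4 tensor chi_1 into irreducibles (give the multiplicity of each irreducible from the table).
chi_4 tensor chi_1 = chi_0 (all other irreducibles have multiplicity 0).

Justification: The character of a tensor product is the pointwise product (chi_4 * chi_1)(C) = chi_4(C) * chi_1(C):
  {0}: (1)*(1), {1}: (exp(-2*I*pi/5))*(exp(2*I*pi/5)), {2}: (exp(-4*I*pi/5))*(exp(4*I*pi/5)), {3}: (exp(4*I*pi/5))*(exp(-4*I*pi/5)), {4}: (exp(2*I*pi/5))*(exp(-2*I*pi/5))
so (chi_4 * chi_1) takes values
  {0} -> 1, {1} -> 1, {2} -> 1, {3} -> 1, {4} -> 1.
Now take the inner product of this character with each irreducible chi from the table, <chi_4*chi_1, chi> = (1/5) sum_C |C| (chi_4*chi_1)(C) conj(chi(C)):
  <chi_4*chi_1, chi_0> = (1/5)[1*(1)*conj(1) + 1*(1)*conj(1) + 1*(1)*conj(1) + 1*(1)*conj(1) + 1*(1)*conj(1)]
      = (1/5)[(1) + (1) + (1) + (1) + (1)] = 5/5 = 1
  <chi_4*chi_1, chi_1> = (1/5)[1*(1)*conj(1) + 1*(1)*conj(exp(2*I*pi/5)) + 1*(1)*conj(exp(4*I*pi/5)) + 1*(1)*conj(exp(-4*I*pi/5)) + 1*(1)*conj(exp(-2*I*pi/5))]
      = (1/5)[(1) + (exp(-2*I*pi/5)) + (exp(-4*I*pi/5)) + (exp(4*I*pi/5)) + (exp(2*I*pi/5))] = 0/5 = 0
  <chi_4*chi_1, chi_2> = (1/5)[1*(1)*conj(1) + 1*(1)*conj(exp(4*I*pi/5)) + 1*(1)*conj(exp(-2*I*pi/5)) + 1*(1)*conj(exp(2*I*pi/5)) + 1*(1)*conj(exp(-4*I*pi/5))]
      = (1/5)[(1) + (exp(-4*I*pi/5)) + (exp(2*I*pi/5)) + (exp(-2*I*pi/5)) + (exp(4*I*pi/5))] = 0/5 = 0
  <chi_4*chi_1, chi_3> = (1/5)[1*(1)*conj(1) + 1*(1)*conj(exp(-4*I*pi/5)) + 1*(1)*conj(exp(2*I*pi/5)) + 1*(1)*conj(exp(-2*I*pi/5)) + 1*(1)*conj(exp(4*I*pi/5))]
      = (1/5)[(1) + (exp(4*I*pi/5)) + (exp(-2*I*pi/5)) + (exp(2*I*pi/5)) + (exp(-4*I*pi/5))] = 0/5 = 0
  <chi_4*chi_1, chi_4> = (1/5)[1*(1)*conj(1) + 1*(1)*conj(exp(-2*I*pi/5)) + 1*(1)*conj(exp(-4*I*pi/5)) + 1*(1)*conj(exp(4*I*pi/5)) + 1*(1)*conj(exp(2*I*pi/5))]
      = (1/5)[(1) + (exp(2*I*pi/5)) + (exp(4*I*pi/5)) + (exp(-4*I*pi/5)) + (exp(-2*I*pi/5))] = 0/5 = 0
(Exp terms are combined using exp(i*s)*conj(exp(i*t)) = exp(i*(s-t)), and sums of them are collapsed using the identity that for every m > 1 the m distinct m-th roots of unity sum to 0, e.g. 1 + exp(2*I*pi/3) + exp(-2*I*pi/3) = 0.)
Hence the multiplicities are chi_0: 1. Dimension check: dim(chi_4)*dim(chi_1) = 1*1 = 1 and sum (mult * dim) = 1*1 = 1.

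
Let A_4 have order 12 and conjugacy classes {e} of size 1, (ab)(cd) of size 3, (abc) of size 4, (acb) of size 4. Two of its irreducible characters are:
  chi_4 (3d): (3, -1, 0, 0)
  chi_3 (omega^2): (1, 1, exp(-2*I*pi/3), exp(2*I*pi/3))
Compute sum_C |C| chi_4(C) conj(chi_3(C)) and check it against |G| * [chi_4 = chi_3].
Sum = 0; so <chi_4, chi_3> = 0 (distinct irreducibles are orthogonal).

Argument: Compute term by term over conjugacy classes (|C| * chi_4(C) * conj(chi_3(C))):
  1*(3)*conj(1) + 3*(-1)*conj(1) + 4*(0)*conj(exp(-2*I*pi/3)) + 4*(0)*conj(exp(2*I*pi/3))
  = (3) + (-3) + (0) + (0)
  = 0.
(Exp terms are combined using exp(i*s)*conj(exp(i*t)) = exp(i*(s-t)), and sums of them are collapsed using the identity that for every m > 1 the m distinct m-th roots of unity sum to 0, e.g. 1 + exp(2*I*pi/3) + exp(-2*I*pi/3) = 0.)
Dividing by |G| = 12 gives 0/12 = 0, matching the row-orthogonality relation <chi_4, chi_3> = [chi_4 = chi_3].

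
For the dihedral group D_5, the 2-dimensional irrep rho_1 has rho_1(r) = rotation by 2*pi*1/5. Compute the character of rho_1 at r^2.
chi_{rho_1}(r^2) = 2*cos(2*pi*1*2/5) = -sqrt(5)/2 - 1/2

Working: rho_1(r^2) is rotation by angle 2*pi*1*2/5, whose trace is 2*cos(2*pi*1*2/5) = -sqrt(5)/2 - 1/2.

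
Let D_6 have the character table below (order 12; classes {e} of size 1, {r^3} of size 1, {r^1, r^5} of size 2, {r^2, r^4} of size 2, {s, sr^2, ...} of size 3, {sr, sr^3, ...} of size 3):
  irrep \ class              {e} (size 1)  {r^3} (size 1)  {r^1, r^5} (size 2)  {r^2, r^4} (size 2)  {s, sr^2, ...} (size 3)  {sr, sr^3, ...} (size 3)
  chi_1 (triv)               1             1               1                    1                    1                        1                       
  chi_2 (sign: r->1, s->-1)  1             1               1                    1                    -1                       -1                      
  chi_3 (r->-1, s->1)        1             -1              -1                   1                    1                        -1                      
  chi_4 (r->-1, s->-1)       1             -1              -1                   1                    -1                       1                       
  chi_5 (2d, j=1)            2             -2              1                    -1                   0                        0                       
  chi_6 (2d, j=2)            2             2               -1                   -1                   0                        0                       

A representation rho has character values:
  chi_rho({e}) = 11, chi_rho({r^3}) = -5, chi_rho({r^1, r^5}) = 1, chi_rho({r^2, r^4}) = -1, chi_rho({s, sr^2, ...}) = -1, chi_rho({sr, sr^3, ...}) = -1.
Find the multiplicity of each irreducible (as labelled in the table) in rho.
Multiplicities: chi_1: 0, chi_2: 1, chi_3: 1, chi_4: 1, chi_5: 3, chi_6: 1.

Reasoning: Use <chi_rho, chi> = (1/|G|) sum_C |C| * chi_rho(C) * conj(chi(C)) with |G| = 12 for each irreducible chi in the table:
  <chi_rho, chi_1> = (1/12)[1*(11)*conj(1) + 1*(-5)*conj(1) + 2*(1)*conj(1) + 2*(-1)*conj(1) + 3*(-1)*conj(1) + 3*(-1)*conj(1)]
      = (1/12)[(11) + (-5) + (2) + (-2) + (-3) + (-3)] = 0/12 = 0
  <chi_rho, chi_2> = (1/12)[1*(11)*conj(1) + 1*(-5)*conj(1) + 2*(1)*conj(1) + 2*(-1)*conj(1) + 3*(-1)*conj(-1) + 3*(-1)*conj(-1)]
      = (1/12)[(11) + (-5) + (2) + (-2) + (3) + (3)] = 12/12 = 1
  <chi_rho, chi_3> = (1/12)[1*(11)*conj(1) + 1*(-5)*conj(-1) + 2*(1)*conj(-1) + 2*(-1)*conj(1) + 3*(-1)*conj(1) + 3*(-1)*conj(-1)]
      = (1/12)[(11) + (5) + (-2) + (-2) + (-3) + (3)] = 12/12 = 1
  <chi_rho, chi_4> = (1/12)[1*(11)*conj(1) + 1*(-5)*conj(-1) + 2*(1)*conj(-1) + 2*(-1)*conj(1) + 3*(-1)*conj(-1) + 3*(-1)*conj(1)]
      = (1/12)[(11) + (5) + (-2) + (-2) + (3) + (-3)] = 12/12 = 1
  <chi_rho, chi_5> = (1/12)[1*(11)*conj(2) + 1*(-5)*conj(-2) + 2*(1)*conj(1) + 2*(-1)*conj(-1) + 3*(-1)*conj(0) + 3*(-1)*conj(0)]
      = (1/12)[(22) + (10) + (2) + (2) + (0) + (0)] = 36/12 = 3
  <chi_rho, chi_6> = (1/12)[1*(11)*conj(2) + 1*(-5)*conj(2) + 2*(1)*conj(-1) + 2*(-1)*conj(-1) + 3*(-1)*conj(0) + 3*(-1)*conj(0)]
      = (1/12)[(22) + (-10) + (-2) + (2) + (0) + (0)] = 12/12 = 1
Dimension check: dim(rho) = sum (mult * dim) = 0*1 + 1*1 + 1*1 + 1*1 + 3*2 + 1*2 = 11 = chi_rho(e) = 11.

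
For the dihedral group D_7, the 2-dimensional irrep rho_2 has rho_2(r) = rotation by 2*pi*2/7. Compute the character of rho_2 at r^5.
chi_{rho_2}(r^5) = 2*cos(2*pi*2*5/7) = -2*cos(pi/7)

rho_2(r^5) is rotation by angle 2*pi*2*5/7, whose trace is 2*cos(2*pi*2*5/7) = -2*cos(pi/7).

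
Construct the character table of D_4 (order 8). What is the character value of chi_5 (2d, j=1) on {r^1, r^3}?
Conjugacy classes: {e} of size 1, {r^2} of size 1, {r^1, r^3} of size 2, {s, sr^2, ...} of size 2, {sr, sr^3, ...} of size 2.
Character table:
  irrep \ class              {e} (size 1)  {r^2} (size 1)  {r^1, r^3} (size 2)  {s, sr^2, ...} (size 2)  {sr, sr^3, ...} (size 2)
  chi_1 (triv)               1             1               1                    1                        1                       
  chi_2 (sign: r->1, s->-1)  1             1               1                    -1                       -1                      
  chi_3 (r->-1, s->1)        1             1               -1                   1                        -1                      
  chi_4 (r->-1, s->-1)       1             1               -1                   -1                       1                       
  chi_5 (2d, j=1)            2             -2              0                    0                        0                       

Spot check: chi_5 (2d, j=1) on {r^1, r^3} = 0.

Reasoning: D_4 has order 2*4 = 8 with 5 conjugacy classes, hence 5 irreducibles. Sum of squared dims 1 + 1 + 1 + 1 + 4 = 8 = |G|. Linear characters come from the abelianisation; the 2-dimensional irreps have character r^k -> 2*cos(2*pi*j*k/4), reflections -> 0.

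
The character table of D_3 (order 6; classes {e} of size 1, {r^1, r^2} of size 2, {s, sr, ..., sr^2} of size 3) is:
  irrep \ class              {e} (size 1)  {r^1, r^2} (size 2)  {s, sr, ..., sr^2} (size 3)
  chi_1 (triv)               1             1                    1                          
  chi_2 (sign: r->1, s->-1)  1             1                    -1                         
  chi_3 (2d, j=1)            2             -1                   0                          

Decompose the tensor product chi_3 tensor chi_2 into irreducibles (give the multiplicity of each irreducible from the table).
chi_3 tensor chi_2 = chi_3 (all other irreducibles have multiplicity 0).

Details: The character of a tensor product is the pointwise product (chi_3 * chi_2)(C) = chi_3(C) * chi_2(C):
  {e}: (2)*(1), {r^1, r^2}: (-1)*(1), {s, sr, ..., sr^2}: (0)*(-1)
so (chi_3 * chi_2) takes values
  {e} -> 2, {r^1, r^2} -> -1, {s, sr, ..., sr^2} -> 0.
Now take the inner product of this character with each irreducible chi from the table, <chi_3*chi_2, chi> = (1/6) sum_C |C| (chi_3*chi_2)(C) conj(chi(C)):
  <chi_3*chi_2, chi_1> = (1/6)[1*(2)*conj(1) + 2*(-1)*conj(1) + 3*(0)*conj(1)]
      = (1/6)[(2) + (-2) + (0)] = 0/6 = 0
  <chi_3*chi_2, chi_2> = (1/6)[1*(2)*conj(1) + 2*(-1)*conj(1) + 3*(0)*conj(-1)]
      = (1/6)[(2) + (-2) + (0)] = 0/6 = 0
  <chi_3*chi_2, chi_3> = (1/6)[1*(2)*conj(2) + 2*(-1)*conj(-1) + 3*(0)*conj(0)]
      = (1/6)[(4) + (2) + (0)] = 6/6 = 1
Hence the multiplicities are chi_3: 1. Dimension check: dim(chi_3)*dim(chi_2) = 2*1 = 2 and sum (mult * dim) = 1*2 = 2.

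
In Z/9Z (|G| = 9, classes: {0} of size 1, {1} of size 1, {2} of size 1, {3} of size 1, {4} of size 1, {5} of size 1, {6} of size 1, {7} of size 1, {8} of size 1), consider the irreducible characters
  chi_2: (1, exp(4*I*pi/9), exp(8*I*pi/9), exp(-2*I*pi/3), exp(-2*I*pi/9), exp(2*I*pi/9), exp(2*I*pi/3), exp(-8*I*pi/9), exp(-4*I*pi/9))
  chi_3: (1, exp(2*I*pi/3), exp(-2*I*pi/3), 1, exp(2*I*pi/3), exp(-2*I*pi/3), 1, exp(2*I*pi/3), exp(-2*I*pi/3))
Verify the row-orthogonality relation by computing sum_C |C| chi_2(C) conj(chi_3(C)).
Sum = 0; so <chi_2, chi_3> = 0 (distinct irreducibles are orthogonal).

Justification: Compute term by term over conjugacy classes (|C| * chi_2(C) * conj(chi_3(C))):
  1*(1)*conj(1) + 1*(exp(4*I*pi/9))*conj(exp(2*I*pi/3)) + 1*(exp(8*I*pi/9))*conj(exp(-2*I*pi/3)) + 1*(exp(-2*I*pi/3))*conj(1) + 1*(exp(-2*I*pi/9))*conj(exp(2*I*pi/3)) + 1*(exp(2*I*pi/9))*conj(exp(-2*I*pi/3)) + 1*(exp(2*I*pi/3))*conj(1) + 1*(exp(-8*I*pi/9))*conj(exp(2*I*pi/3)) + 1*(exp(-4*I*pi/9))*conj(exp(-2*I*pi/3))
  = (1) + (exp(-2*I*pi/9)) + (exp(-4*I*pi/9)) + (exp(-2*I*pi/3)) + (exp(-8*I*pi/9)) + (exp(8*I*pi/9)) + (exp(2*I*pi/3)) + (exp(4*I*pi/9)) + (exp(2*I*pi/9))
  = 0.
(Exp terms are combined using exp(i*s)*conj(exp(i*t)) = exp(i*(s-t)), and sums of them are collapsed using the identity that for every m > 1 the m distinct m-th roots of unity sum to 0, e.g. 1 + exp(2*I*pi/3) + exp(-2*I*pi/3) = 0.)
Dividing by |G| = 9 gives 0/9 = 0, matching the row-orthogonality relation <chi_2, chi_3> = [chi_2 = chi_3].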